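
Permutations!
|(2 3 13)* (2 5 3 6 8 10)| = |(2 6 8 10)(3 13 5)| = 12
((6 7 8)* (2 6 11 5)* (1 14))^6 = (14)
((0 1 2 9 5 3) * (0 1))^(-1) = ((1 2 9 5 3))^(-1) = (1 3 5 9 2)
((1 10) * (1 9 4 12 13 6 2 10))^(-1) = ((2 10 9 4 12 13 6))^(-1) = (2 6 13 12 4 9 10)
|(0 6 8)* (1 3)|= 6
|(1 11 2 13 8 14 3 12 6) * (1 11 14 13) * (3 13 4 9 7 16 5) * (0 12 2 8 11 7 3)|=|(0 12 6 7 16 5)(1 14 13 11 8 4 9 3 2)|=18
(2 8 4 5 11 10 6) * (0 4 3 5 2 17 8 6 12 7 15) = [4, 1, 6, 5, 2, 11, 17, 15, 3, 9, 12, 10, 7, 13, 14, 0, 16, 8] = (0 4 2 6 17 8 3 5 11 10 12 7 15)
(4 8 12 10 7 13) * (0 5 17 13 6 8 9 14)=(0 5 17 13 4 9 14)(6 8 12 10 7)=[5, 1, 2, 3, 9, 17, 8, 6, 12, 14, 7, 11, 10, 4, 0, 15, 16, 13]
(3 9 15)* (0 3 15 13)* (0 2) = (15)(0 3 9 13 2) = [3, 1, 0, 9, 4, 5, 6, 7, 8, 13, 10, 11, 12, 2, 14, 15]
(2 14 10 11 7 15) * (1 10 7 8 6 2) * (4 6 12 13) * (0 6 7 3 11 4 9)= [6, 10, 14, 11, 7, 5, 2, 15, 12, 0, 4, 8, 13, 9, 3, 1]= (0 6 2 14 3 11 8 12 13 9)(1 10 4 7 15)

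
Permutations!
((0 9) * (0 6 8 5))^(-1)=((0 9 6 8 5))^(-1)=(0 5 8 6 9)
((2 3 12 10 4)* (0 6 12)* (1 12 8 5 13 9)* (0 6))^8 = (1 5 3 10 9 8 2 12 13 6 4)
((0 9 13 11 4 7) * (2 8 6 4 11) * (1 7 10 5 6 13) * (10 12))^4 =(2 8 13)(4 6 5 10 12)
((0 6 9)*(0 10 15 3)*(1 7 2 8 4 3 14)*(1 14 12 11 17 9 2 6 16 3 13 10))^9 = ((0 16 3)(1 7 6 2 8 4 13 10 15 12 11 17 9))^9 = (1 12 4 7 11 13 6 17 10 2 9 15 8)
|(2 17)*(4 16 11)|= |(2 17)(4 16 11)|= 6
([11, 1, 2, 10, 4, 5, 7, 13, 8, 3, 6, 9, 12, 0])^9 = [11, 1, 2, 10, 4, 5, 7, 13, 8, 3, 6, 9, 12, 0]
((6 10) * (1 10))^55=(1 10 6)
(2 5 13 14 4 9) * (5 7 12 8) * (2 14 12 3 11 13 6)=(2 7 3 11 13 12 8 5 6)(4 9 14)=[0, 1, 7, 11, 9, 6, 2, 3, 5, 14, 10, 13, 8, 12, 4]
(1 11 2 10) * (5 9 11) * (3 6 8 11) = (1 5 9 3 6 8 11 2 10) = [0, 5, 10, 6, 4, 9, 8, 7, 11, 3, 1, 2]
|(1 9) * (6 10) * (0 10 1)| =|(0 10 6 1 9)| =5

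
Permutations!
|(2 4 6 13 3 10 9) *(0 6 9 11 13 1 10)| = |(0 6 1 10 11 13 3)(2 4 9)| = 21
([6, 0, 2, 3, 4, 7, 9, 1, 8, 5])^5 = (0 1 7 5 9 6)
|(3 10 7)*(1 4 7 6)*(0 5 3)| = 8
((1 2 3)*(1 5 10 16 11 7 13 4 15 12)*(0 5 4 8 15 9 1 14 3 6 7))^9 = (0 11 16 10 5)(1 3 15 7)(2 4 12 13)(6 9 14 8)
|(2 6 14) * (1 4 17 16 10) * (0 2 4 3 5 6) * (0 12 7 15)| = 45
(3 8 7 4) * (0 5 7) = (0 5 7 4 3 8) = [5, 1, 2, 8, 3, 7, 6, 4, 0]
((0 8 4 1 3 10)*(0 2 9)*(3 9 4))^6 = ((0 8 3 10 2 4 1 9))^6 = (0 1 2 3)(4 10 8 9)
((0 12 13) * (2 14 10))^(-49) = ((0 12 13)(2 14 10))^(-49) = (0 13 12)(2 10 14)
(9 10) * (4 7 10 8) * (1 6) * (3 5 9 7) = (1 6)(3 5 9 8 4)(7 10) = [0, 6, 2, 5, 3, 9, 1, 10, 4, 8, 7]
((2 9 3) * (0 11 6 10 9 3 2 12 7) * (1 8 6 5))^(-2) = (0 12 2 10 8 5)(1 11 7 3 9 6)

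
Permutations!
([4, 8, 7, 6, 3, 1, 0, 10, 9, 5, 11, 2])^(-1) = (0 6 3 4)(1 5 9 8)(2 11 10 7)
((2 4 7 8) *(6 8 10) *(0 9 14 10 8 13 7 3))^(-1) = (0 3 4 2 8 7 13 6 10 14 9)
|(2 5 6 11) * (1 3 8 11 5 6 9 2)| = |(1 3 8 11)(2 6 5 9)| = 4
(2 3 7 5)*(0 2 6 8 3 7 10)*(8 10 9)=(0 2 7 5 6 10)(3 9 8)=[2, 1, 7, 9, 4, 6, 10, 5, 3, 8, 0]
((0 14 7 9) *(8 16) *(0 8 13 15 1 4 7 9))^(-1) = (0 7 4 1 15 13 16 8 9 14) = ((0 14 9 8 16 13 15 1 4 7))^(-1)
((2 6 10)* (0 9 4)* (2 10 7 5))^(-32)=(10)(0 9 4)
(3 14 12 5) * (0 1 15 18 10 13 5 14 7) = [1, 15, 2, 7, 4, 3, 6, 0, 8, 9, 13, 11, 14, 5, 12, 18, 16, 17, 10] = (0 1 15 18 10 13 5 3 7)(12 14)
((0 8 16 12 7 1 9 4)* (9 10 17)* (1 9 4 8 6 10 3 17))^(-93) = ((0 6 10 1 3 17 4)(7 9 8 16 12))^(-93) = (0 17 1 6 4 3 10)(7 8 12 9 16)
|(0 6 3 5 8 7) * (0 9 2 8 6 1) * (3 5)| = 4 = |(0 1)(2 8 7 9)(5 6)|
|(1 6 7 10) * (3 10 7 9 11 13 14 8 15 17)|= 11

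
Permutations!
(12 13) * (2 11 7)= (2 11 7)(12 13)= [0, 1, 11, 3, 4, 5, 6, 2, 8, 9, 10, 7, 13, 12]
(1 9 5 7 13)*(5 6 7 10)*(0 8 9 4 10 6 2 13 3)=(0 8 9 2 13 1 4 10 5 6 7 3)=[8, 4, 13, 0, 10, 6, 7, 3, 9, 2, 5, 11, 12, 1]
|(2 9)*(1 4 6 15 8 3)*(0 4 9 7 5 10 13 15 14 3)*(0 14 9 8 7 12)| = |(0 4 6 9 2 12)(1 8 14 3)(5 10 13 15 7)| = 60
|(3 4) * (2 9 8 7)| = |(2 9 8 7)(3 4)| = 4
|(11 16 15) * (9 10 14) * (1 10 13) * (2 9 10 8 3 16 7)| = |(1 8 3 16 15 11 7 2 9 13)(10 14)| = 10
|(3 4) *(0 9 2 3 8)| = |(0 9 2 3 4 8)| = 6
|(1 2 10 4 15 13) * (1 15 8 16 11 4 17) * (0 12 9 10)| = 28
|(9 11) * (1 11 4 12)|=5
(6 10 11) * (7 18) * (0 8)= [8, 1, 2, 3, 4, 5, 10, 18, 0, 9, 11, 6, 12, 13, 14, 15, 16, 17, 7]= (0 8)(6 10 11)(7 18)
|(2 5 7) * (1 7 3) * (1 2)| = |(1 7)(2 5 3)| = 6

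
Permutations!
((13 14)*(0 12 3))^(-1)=((0 12 3)(13 14))^(-1)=(0 3 12)(13 14)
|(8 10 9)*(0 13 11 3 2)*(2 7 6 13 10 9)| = 30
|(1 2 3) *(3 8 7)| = 5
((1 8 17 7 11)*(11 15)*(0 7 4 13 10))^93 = (0 11 17 10 15 8 13 7 1 4)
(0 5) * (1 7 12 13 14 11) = [5, 7, 2, 3, 4, 0, 6, 12, 8, 9, 10, 1, 13, 14, 11] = (0 5)(1 7 12 13 14 11)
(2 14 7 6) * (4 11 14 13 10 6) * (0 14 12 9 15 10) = (0 14 7 4 11 12 9 15 10 6 2 13) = [14, 1, 13, 3, 11, 5, 2, 4, 8, 15, 6, 12, 9, 0, 7, 10]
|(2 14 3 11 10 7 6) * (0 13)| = 14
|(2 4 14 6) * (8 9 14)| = 6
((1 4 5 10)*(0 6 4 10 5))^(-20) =(10)(0 6 4)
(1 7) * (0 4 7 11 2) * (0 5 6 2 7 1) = (0 4 1 11 7)(2 5 6) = [4, 11, 5, 3, 1, 6, 2, 0, 8, 9, 10, 7]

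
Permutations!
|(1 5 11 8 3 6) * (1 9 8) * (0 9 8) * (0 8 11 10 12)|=10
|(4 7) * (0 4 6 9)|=|(0 4 7 6 9)|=5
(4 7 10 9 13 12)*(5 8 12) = [0, 1, 2, 3, 7, 8, 6, 10, 12, 13, 9, 11, 4, 5] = (4 7 10 9 13 5 8 12)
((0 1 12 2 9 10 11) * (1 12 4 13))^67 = (0 12 2 9 10 11)(1 4 13)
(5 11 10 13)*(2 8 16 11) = (2 8 16 11 10 13 5) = [0, 1, 8, 3, 4, 2, 6, 7, 16, 9, 13, 10, 12, 5, 14, 15, 11]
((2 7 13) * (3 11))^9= ((2 7 13)(3 11))^9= (13)(3 11)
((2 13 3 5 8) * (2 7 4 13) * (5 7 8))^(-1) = (3 13 4 7) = ((3 7 4 13))^(-1)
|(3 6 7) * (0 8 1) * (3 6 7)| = |(0 8 1)(3 7 6)| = 3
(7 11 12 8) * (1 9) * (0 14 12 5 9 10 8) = [14, 10, 2, 3, 4, 9, 6, 11, 7, 1, 8, 5, 0, 13, 12] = (0 14 12)(1 10 8 7 11 5 9)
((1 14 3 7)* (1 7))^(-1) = ((1 14 3))^(-1) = (1 3 14)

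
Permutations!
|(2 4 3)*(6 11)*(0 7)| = |(0 7)(2 4 3)(6 11)| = 6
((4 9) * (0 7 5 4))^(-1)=(0 9 4 5 7)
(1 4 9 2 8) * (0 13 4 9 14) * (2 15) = (0 13 4 14)(1 9 15 2 8) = [13, 9, 8, 3, 14, 5, 6, 7, 1, 15, 10, 11, 12, 4, 0, 2]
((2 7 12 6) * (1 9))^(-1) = (1 9)(2 6 12 7)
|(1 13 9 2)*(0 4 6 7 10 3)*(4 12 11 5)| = 36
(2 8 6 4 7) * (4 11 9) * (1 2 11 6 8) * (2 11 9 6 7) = [0, 11, 1, 3, 2, 5, 7, 9, 8, 4, 10, 6] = (1 11 6 7 9 4 2)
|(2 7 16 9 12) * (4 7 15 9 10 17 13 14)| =28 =|(2 15 9 12)(4 7 16 10 17 13 14)|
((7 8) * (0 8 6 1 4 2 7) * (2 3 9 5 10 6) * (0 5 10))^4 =(0 8 5)(1 10 3)(4 6 9)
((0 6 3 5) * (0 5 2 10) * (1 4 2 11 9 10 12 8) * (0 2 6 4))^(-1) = ((0 4 6 3 11 9 10 2 12 8 1))^(-1) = (0 1 8 12 2 10 9 11 3 6 4)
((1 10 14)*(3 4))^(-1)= ((1 10 14)(3 4))^(-1)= (1 14 10)(3 4)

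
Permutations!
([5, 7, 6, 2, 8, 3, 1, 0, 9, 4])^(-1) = (0 7 1 6 2 3 5)(4 9 8)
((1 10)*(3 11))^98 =(11)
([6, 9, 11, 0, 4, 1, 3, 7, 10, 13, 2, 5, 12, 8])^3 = [0, 8, 1, 3, 4, 13, 6, 7, 11, 10, 5, 9, 12, 2]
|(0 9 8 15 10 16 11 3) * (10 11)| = 6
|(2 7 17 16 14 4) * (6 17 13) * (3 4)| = 9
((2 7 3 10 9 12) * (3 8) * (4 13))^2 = (13)(2 8 10 12 7 3 9)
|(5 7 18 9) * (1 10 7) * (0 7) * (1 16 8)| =|(0 7 18 9 5 16 8 1 10)| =9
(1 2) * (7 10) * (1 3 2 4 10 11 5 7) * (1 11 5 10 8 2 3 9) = (1 4 8 2 9)(5 7)(10 11) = [0, 4, 9, 3, 8, 7, 6, 5, 2, 1, 11, 10]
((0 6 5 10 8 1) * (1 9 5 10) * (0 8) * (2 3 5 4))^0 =(10)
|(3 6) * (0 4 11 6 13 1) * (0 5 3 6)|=|(0 4 11)(1 5 3 13)|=12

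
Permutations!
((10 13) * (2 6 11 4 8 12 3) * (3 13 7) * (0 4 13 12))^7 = (13)(0 4 8)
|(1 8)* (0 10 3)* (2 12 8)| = 12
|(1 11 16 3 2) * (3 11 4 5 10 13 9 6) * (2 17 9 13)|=20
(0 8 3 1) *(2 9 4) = (0 8 3 1)(2 9 4) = [8, 0, 9, 1, 2, 5, 6, 7, 3, 4]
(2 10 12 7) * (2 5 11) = (2 10 12 7 5 11) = [0, 1, 10, 3, 4, 11, 6, 5, 8, 9, 12, 2, 7]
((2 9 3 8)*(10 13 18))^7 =((2 9 3 8)(10 13 18))^7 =(2 8 3 9)(10 13 18)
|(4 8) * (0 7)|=|(0 7)(4 8)|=2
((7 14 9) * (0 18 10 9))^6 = (18)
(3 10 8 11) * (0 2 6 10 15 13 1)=(0 2 6 10 8 11 3 15 13 1)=[2, 0, 6, 15, 4, 5, 10, 7, 11, 9, 8, 3, 12, 1, 14, 13]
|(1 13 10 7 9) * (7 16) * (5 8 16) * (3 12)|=8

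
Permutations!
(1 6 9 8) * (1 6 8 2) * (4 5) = [0, 8, 1, 3, 5, 4, 9, 7, 6, 2] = (1 8 6 9 2)(4 5)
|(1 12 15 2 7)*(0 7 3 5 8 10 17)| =|(0 7 1 12 15 2 3 5 8 10 17)| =11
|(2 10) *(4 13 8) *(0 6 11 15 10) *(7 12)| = 6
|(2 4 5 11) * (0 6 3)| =|(0 6 3)(2 4 5 11)| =12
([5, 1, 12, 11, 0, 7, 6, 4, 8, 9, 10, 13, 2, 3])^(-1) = (0 4 7 5)(2 12)(3 13 11)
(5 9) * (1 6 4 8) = [0, 6, 2, 3, 8, 9, 4, 7, 1, 5] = (1 6 4 8)(5 9)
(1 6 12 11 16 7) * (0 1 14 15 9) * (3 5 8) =(0 1 6 12 11 16 7 14 15 9)(3 5 8) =[1, 6, 2, 5, 4, 8, 12, 14, 3, 0, 10, 16, 11, 13, 15, 9, 7]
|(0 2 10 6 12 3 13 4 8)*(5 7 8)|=11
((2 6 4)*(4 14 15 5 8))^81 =(2 5 6 8 14 4 15)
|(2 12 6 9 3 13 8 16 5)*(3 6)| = 14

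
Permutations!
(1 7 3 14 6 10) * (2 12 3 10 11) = [0, 7, 12, 14, 4, 5, 11, 10, 8, 9, 1, 2, 3, 13, 6] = (1 7 10)(2 12 3 14 6 11)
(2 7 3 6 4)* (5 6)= (2 7 3 5 6 4)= [0, 1, 7, 5, 2, 6, 4, 3]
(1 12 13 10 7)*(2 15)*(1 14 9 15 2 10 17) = (1 12 13 17)(7 14 9 15 10) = [0, 12, 2, 3, 4, 5, 6, 14, 8, 15, 7, 11, 13, 17, 9, 10, 16, 1]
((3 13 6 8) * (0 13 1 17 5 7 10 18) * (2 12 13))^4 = ((0 2 12 13 6 8 3 1 17 5 7 10 18))^4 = (0 6 17 18 13 1 10 12 3 7 2 8 5)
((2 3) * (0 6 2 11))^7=((0 6 2 3 11))^7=(0 2 11 6 3)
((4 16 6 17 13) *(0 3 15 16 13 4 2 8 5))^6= (0 4 3 13 15 2 16 8 6 5 17)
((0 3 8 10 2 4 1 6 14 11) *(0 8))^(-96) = ((0 3)(1 6 14 11 8 10 2 4))^(-96) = (14)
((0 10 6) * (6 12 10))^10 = (12)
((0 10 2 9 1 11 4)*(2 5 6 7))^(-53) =(0 1 7 10 11 2 5 4 9 6)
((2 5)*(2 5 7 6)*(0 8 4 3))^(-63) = ((0 8 4 3)(2 7 6))^(-63) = (0 8 4 3)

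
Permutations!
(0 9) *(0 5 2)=(0 9 5 2)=[9, 1, 0, 3, 4, 2, 6, 7, 8, 5]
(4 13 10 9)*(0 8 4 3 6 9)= (0 8 4 13 10)(3 6 9)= [8, 1, 2, 6, 13, 5, 9, 7, 4, 3, 0, 11, 12, 10]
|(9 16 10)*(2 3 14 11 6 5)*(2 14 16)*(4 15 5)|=30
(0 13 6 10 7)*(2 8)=(0 13 6 10 7)(2 8)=[13, 1, 8, 3, 4, 5, 10, 0, 2, 9, 7, 11, 12, 6]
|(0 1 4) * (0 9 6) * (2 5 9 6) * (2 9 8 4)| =7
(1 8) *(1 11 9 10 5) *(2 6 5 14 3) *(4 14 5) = (1 8 11 9 10 5)(2 6 4 14 3) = [0, 8, 6, 2, 14, 1, 4, 7, 11, 10, 5, 9, 12, 13, 3]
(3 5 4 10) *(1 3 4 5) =(1 3)(4 10) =[0, 3, 2, 1, 10, 5, 6, 7, 8, 9, 4]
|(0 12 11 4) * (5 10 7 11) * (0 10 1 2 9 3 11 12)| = |(1 2 9 3 11 4 10 7 12 5)| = 10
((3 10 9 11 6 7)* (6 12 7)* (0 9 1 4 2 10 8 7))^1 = ((0 9 11 12)(1 4 2 10)(3 8 7))^1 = (0 9 11 12)(1 4 2 10)(3 8 7)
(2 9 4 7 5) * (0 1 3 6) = (0 1 3 6)(2 9 4 7 5) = [1, 3, 9, 6, 7, 2, 0, 5, 8, 4]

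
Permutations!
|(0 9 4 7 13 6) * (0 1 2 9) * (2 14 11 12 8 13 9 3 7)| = 35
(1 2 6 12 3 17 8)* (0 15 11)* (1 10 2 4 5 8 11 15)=[1, 4, 6, 17, 5, 8, 12, 7, 10, 9, 2, 0, 3, 13, 14, 15, 16, 11]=(0 1 4 5 8 10 2 6 12 3 17 11)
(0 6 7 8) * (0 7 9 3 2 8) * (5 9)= (0 6 5 9 3 2 8 7)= [6, 1, 8, 2, 4, 9, 5, 0, 7, 3]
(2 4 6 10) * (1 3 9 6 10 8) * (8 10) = (1 3 9 6 10 2 4 8) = [0, 3, 4, 9, 8, 5, 10, 7, 1, 6, 2]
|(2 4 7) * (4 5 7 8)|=|(2 5 7)(4 8)|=6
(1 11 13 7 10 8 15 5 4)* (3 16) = (1 11 13 7 10 8 15 5 4)(3 16) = [0, 11, 2, 16, 1, 4, 6, 10, 15, 9, 8, 13, 12, 7, 14, 5, 3]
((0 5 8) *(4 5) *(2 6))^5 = (0 4 5 8)(2 6)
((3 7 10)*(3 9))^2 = ((3 7 10 9))^2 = (3 10)(7 9)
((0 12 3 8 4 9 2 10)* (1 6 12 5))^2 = ((0 5 1 6 12 3 8 4 9 2 10))^2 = (0 1 12 8 9 10 5 6 3 4 2)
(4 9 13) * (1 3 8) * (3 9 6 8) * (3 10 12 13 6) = (1 9 6 8)(3 10 12 13 4) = [0, 9, 2, 10, 3, 5, 8, 7, 1, 6, 12, 11, 13, 4]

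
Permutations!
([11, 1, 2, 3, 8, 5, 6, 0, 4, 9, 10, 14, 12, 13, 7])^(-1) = (0 7 14 11)(4 8)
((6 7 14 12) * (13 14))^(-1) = ((6 7 13 14 12))^(-1) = (6 12 14 13 7)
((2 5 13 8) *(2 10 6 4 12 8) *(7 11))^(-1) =(2 13 5)(4 6 10 8 12)(7 11)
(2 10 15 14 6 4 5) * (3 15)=[0, 1, 10, 15, 5, 2, 4, 7, 8, 9, 3, 11, 12, 13, 6, 14]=(2 10 3 15 14 6 4 5)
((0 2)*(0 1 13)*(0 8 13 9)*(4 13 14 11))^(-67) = ((0 2 1 9)(4 13 8 14 11))^(-67) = (0 2 1 9)(4 14 13 11 8)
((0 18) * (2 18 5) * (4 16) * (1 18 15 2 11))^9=(0 18 1 11 5)(2 15)(4 16)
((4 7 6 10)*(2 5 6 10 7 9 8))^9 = (2 5 6 7 10 4 9 8)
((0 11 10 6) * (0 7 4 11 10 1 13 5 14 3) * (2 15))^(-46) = (15)(0 14 13 11 7 10 3 5 1 4 6)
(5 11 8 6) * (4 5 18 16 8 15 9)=[0, 1, 2, 3, 5, 11, 18, 7, 6, 4, 10, 15, 12, 13, 14, 9, 8, 17, 16]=(4 5 11 15 9)(6 18 16 8)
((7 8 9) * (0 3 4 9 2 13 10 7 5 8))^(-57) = (0 9 2 7 4 8 10 3 5 13)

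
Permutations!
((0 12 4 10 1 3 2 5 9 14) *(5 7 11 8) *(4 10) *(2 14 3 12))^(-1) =(0 14 3 9 5 8 11 7 2)(1 10 12)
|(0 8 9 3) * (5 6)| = 4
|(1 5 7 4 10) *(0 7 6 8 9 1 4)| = 10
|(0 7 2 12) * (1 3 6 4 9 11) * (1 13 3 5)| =12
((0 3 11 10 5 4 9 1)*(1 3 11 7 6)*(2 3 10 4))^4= (0 10 7 11 5 6 4 2 1 9 3)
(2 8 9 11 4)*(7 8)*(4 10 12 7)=[0, 1, 4, 3, 2, 5, 6, 8, 9, 11, 12, 10, 7]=(2 4)(7 8 9 11 10 12)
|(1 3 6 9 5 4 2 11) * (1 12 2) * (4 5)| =|(1 3 6 9 4)(2 11 12)| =15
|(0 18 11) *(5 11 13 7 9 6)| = 8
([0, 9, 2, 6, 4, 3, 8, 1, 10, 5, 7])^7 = [0, 7, 2, 5, 4, 9, 3, 10, 6, 1, 8]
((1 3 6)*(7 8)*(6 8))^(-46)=(1 6 7 8 3)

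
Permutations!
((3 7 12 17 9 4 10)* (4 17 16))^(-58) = (17)(3 12 4)(7 16 10)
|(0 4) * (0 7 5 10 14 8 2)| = |(0 4 7 5 10 14 8 2)| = 8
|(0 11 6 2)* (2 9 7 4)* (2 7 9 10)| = |(0 11 6 10 2)(4 7)| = 10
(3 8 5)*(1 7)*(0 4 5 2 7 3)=[4, 3, 7, 8, 5, 0, 6, 1, 2]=(0 4 5)(1 3 8 2 7)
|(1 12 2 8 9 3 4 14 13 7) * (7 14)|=8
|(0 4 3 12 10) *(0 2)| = 6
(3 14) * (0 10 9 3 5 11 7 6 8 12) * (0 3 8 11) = (0 10 9 8 12 3 14 5)(6 11 7) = [10, 1, 2, 14, 4, 0, 11, 6, 12, 8, 9, 7, 3, 13, 5]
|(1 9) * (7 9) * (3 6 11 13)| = 12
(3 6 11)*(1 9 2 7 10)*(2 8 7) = (1 9 8 7 10)(3 6 11) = [0, 9, 2, 6, 4, 5, 11, 10, 7, 8, 1, 3]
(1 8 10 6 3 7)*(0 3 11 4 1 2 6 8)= (0 3 7 2 6 11 4 1)(8 10)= [3, 0, 6, 7, 1, 5, 11, 2, 10, 9, 8, 4]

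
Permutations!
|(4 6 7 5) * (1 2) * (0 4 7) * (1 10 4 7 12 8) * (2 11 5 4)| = 20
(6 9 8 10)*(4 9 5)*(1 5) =(1 5 4 9 8 10 6) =[0, 5, 2, 3, 9, 4, 1, 7, 10, 8, 6]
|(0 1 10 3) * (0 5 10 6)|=3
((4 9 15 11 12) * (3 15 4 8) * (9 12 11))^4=(3 12 9)(4 15 8)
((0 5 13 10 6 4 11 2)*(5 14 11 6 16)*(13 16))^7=((0 14 11 2)(4 6)(5 16)(10 13))^7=(0 2 11 14)(4 6)(5 16)(10 13)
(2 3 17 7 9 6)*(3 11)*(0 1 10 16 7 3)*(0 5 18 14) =(0 1 10 16 7 9 6 2 11 5 18 14)(3 17) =[1, 10, 11, 17, 4, 18, 2, 9, 8, 6, 16, 5, 12, 13, 0, 15, 7, 3, 14]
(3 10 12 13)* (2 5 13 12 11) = (2 5 13 3 10 11) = [0, 1, 5, 10, 4, 13, 6, 7, 8, 9, 11, 2, 12, 3]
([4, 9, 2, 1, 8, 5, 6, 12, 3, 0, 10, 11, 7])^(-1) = [9, 3, 2, 8, 0, 5, 6, 12, 4, 1, 10, 11, 7]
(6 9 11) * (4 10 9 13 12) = [0, 1, 2, 3, 10, 5, 13, 7, 8, 11, 9, 6, 4, 12] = (4 10 9 11 6 13 12)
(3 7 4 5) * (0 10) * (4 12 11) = (0 10)(3 7 12 11 4 5) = [10, 1, 2, 7, 5, 3, 6, 12, 8, 9, 0, 4, 11]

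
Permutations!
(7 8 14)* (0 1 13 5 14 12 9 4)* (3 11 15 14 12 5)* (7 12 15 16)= (0 1 13 3 11 16 7 8 5 15 14 12 9 4)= [1, 13, 2, 11, 0, 15, 6, 8, 5, 4, 10, 16, 9, 3, 12, 14, 7]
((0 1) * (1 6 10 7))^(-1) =(0 1 7 10 6)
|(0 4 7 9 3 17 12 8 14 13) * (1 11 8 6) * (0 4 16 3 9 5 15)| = |(0 16 3 17 12 6 1 11 8 14 13 4 7 5 15)| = 15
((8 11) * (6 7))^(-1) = ((6 7)(8 11))^(-1) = (6 7)(8 11)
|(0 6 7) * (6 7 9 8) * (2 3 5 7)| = 15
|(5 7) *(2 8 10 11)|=4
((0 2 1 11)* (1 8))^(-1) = ((0 2 8 1 11))^(-1) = (0 11 1 8 2)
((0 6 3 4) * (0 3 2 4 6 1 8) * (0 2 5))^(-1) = (0 5 6 3 4 2 8 1)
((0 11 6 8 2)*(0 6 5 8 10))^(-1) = ((0 11 5 8 2 6 10))^(-1) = (0 10 6 2 8 5 11)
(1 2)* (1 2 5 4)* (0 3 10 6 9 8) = (0 3 10 6 9 8)(1 5 4) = [3, 5, 2, 10, 1, 4, 9, 7, 0, 8, 6]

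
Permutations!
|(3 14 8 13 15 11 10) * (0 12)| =14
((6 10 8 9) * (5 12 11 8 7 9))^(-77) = (5 8 11 12)(6 9 7 10)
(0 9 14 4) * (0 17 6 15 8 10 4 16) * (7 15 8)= [9, 1, 2, 3, 17, 5, 8, 15, 10, 14, 4, 11, 12, 13, 16, 7, 0, 6]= (0 9 14 16)(4 17 6 8 10)(7 15)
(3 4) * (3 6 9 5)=(3 4 6 9 5)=[0, 1, 2, 4, 6, 3, 9, 7, 8, 5]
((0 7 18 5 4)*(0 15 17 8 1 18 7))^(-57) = ((1 18 5 4 15 17 8))^(-57) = (1 8 17 15 4 5 18)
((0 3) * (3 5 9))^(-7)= ((0 5 9 3))^(-7)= (0 5 9 3)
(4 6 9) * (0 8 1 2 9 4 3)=(0 8 1 2 9 3)(4 6)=[8, 2, 9, 0, 6, 5, 4, 7, 1, 3]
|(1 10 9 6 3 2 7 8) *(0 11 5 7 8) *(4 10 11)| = |(0 4 10 9 6 3 2 8 1 11 5 7)| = 12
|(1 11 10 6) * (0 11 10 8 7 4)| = |(0 11 8 7 4)(1 10 6)| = 15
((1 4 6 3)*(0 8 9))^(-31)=((0 8 9)(1 4 6 3))^(-31)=(0 9 8)(1 4 6 3)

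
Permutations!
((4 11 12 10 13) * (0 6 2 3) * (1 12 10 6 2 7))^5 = ((0 2 3)(1 12 6 7)(4 11 10 13))^5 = (0 3 2)(1 12 6 7)(4 11 10 13)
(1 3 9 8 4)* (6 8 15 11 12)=(1 3 9 15 11 12 6 8 4)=[0, 3, 2, 9, 1, 5, 8, 7, 4, 15, 10, 12, 6, 13, 14, 11]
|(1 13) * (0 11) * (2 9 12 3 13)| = 6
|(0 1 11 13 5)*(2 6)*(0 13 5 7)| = 6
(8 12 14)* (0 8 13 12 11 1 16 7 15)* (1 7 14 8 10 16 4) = [10, 4, 2, 3, 1, 5, 6, 15, 11, 9, 16, 7, 8, 12, 13, 0, 14] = (0 10 16 14 13 12 8 11 7 15)(1 4)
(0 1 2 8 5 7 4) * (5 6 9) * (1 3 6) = (0 3 6 9 5 7 4)(1 2 8) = [3, 2, 8, 6, 0, 7, 9, 4, 1, 5]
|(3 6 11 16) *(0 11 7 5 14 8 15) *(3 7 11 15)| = 8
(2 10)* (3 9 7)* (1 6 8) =[0, 6, 10, 9, 4, 5, 8, 3, 1, 7, 2] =(1 6 8)(2 10)(3 9 7)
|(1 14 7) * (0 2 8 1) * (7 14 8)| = 6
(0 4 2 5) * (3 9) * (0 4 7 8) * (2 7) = (0 2 5 4 7 8)(3 9) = [2, 1, 5, 9, 7, 4, 6, 8, 0, 3]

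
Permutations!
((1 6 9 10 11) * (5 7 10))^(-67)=((1 6 9 5 7 10 11))^(-67)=(1 5 11 9 10 6 7)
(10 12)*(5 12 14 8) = (5 12 10 14 8) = [0, 1, 2, 3, 4, 12, 6, 7, 5, 9, 14, 11, 10, 13, 8]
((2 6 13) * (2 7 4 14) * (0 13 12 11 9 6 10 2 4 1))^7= (0 1 7 13)(2 10)(4 14)(6 9 11 12)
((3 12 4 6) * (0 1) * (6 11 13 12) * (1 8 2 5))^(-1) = (0 1 5 2 8)(3 6)(4 12 13 11)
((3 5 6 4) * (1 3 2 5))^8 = (6)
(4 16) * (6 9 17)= (4 16)(6 9 17)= [0, 1, 2, 3, 16, 5, 9, 7, 8, 17, 10, 11, 12, 13, 14, 15, 4, 6]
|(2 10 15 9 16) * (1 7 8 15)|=8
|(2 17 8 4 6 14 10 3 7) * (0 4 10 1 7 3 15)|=|(0 4 6 14 1 7 2 17 8 10 15)|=11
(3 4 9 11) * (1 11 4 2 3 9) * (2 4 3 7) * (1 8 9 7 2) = (1 11 7)(3 4 8 9) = [0, 11, 2, 4, 8, 5, 6, 1, 9, 3, 10, 7]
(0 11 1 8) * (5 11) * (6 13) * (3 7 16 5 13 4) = (0 13 6 4 3 7 16 5 11 1 8) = [13, 8, 2, 7, 3, 11, 4, 16, 0, 9, 10, 1, 12, 6, 14, 15, 5]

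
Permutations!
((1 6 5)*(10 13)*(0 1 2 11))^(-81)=((0 1 6 5 2 11)(10 13))^(-81)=(0 5)(1 2)(6 11)(10 13)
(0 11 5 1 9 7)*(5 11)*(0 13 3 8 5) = (1 9 7 13 3 8 5) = [0, 9, 2, 8, 4, 1, 6, 13, 5, 7, 10, 11, 12, 3]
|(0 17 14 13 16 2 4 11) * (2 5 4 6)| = 8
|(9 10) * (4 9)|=3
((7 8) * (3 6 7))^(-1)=((3 6 7 8))^(-1)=(3 8 7 6)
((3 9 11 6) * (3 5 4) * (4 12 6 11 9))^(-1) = ((3 4)(5 12 6))^(-1) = (3 4)(5 6 12)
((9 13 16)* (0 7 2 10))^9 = (16)(0 7 2 10)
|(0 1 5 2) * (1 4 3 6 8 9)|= |(0 4 3 6 8 9 1 5 2)|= 9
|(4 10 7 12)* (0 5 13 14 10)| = 8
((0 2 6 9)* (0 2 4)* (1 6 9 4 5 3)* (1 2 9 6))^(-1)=(9)(0 4 6 2 3 5)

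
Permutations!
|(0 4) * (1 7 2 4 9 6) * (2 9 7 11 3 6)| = |(0 7 9 2 4)(1 11 3 6)| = 20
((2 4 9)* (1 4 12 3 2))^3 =((1 4 9)(2 12 3))^3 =(12)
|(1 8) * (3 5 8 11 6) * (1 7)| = 7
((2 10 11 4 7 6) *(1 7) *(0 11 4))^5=(0 11)(1 4 10 2 6 7)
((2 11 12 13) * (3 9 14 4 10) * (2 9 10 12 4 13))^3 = (14)(2 12 4 11)(3 10)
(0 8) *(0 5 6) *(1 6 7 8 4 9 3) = (0 4 9 3 1 6)(5 7 8) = [4, 6, 2, 1, 9, 7, 0, 8, 5, 3]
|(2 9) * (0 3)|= |(0 3)(2 9)|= 2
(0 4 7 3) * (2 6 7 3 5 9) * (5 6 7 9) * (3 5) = [4, 1, 7, 0, 5, 3, 9, 6, 8, 2] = (0 4 5 3)(2 7 6 9)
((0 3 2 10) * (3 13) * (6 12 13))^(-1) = (0 10 2 3 13 12 6)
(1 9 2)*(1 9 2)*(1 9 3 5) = (9)(1 2 3 5) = [0, 2, 3, 5, 4, 1, 6, 7, 8, 9]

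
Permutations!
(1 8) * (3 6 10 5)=(1 8)(3 6 10 5)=[0, 8, 2, 6, 4, 3, 10, 7, 1, 9, 5]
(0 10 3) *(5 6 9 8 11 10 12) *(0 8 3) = (0 12 5 6 9 3 8 11 10) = [12, 1, 2, 8, 4, 6, 9, 7, 11, 3, 0, 10, 5]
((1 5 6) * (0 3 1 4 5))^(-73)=((0 3 1)(4 5 6))^(-73)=(0 1 3)(4 6 5)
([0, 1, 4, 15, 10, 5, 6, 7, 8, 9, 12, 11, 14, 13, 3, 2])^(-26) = (2 10 14 15 4 12 3)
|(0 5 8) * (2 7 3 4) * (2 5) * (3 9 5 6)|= |(0 2 7 9 5 8)(3 4 6)|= 6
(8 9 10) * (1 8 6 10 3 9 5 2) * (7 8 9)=[0, 9, 1, 7, 4, 2, 10, 8, 5, 3, 6]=(1 9 3 7 8 5 2)(6 10)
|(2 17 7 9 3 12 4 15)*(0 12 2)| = |(0 12 4 15)(2 17 7 9 3)| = 20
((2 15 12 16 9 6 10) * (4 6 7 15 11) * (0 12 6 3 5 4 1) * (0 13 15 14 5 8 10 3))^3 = (0 9 5 12 7 4 16 14)(1 6 10)(2 13 3)(8 11 15)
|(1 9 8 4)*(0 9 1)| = 4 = |(0 9 8 4)|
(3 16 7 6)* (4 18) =[0, 1, 2, 16, 18, 5, 3, 6, 8, 9, 10, 11, 12, 13, 14, 15, 7, 17, 4] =(3 16 7 6)(4 18)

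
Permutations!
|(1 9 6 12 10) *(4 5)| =10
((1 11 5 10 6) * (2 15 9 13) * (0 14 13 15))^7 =(0 2 13 14)(1 5 6 11 10)(9 15) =((0 14 13 2)(1 11 5 10 6)(9 15))^7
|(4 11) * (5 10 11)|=|(4 5 10 11)|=4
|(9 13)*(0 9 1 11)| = 5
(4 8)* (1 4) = (1 4 8) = [0, 4, 2, 3, 8, 5, 6, 7, 1]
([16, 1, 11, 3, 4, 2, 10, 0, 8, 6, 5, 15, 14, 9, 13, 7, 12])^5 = [9, 1, 16, 3, 4, 0, 15, 13, 8, 11, 7, 12, 10, 2, 5, 14, 6]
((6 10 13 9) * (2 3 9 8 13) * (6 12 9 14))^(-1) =(2 10 6 14 3)(8 13)(9 12)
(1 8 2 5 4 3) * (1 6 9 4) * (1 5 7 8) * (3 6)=[0, 1, 7, 3, 6, 5, 9, 8, 2, 4]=(2 7 8)(4 6 9)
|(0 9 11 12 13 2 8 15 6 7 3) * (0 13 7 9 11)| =11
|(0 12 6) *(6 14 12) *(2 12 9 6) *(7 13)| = |(0 2 12 14 9 6)(7 13)| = 6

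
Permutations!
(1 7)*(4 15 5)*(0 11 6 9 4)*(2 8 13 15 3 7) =(0 11 6 9 4 3 7 1 2 8 13 15 5) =[11, 2, 8, 7, 3, 0, 9, 1, 13, 4, 10, 6, 12, 15, 14, 5]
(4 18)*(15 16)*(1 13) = (1 13)(4 18)(15 16) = [0, 13, 2, 3, 18, 5, 6, 7, 8, 9, 10, 11, 12, 1, 14, 16, 15, 17, 4]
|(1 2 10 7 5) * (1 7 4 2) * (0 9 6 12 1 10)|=|(0 9 6 12 1 10 4 2)(5 7)|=8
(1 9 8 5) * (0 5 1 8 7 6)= (0 5 8 1 9 7 6)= [5, 9, 2, 3, 4, 8, 0, 6, 1, 7]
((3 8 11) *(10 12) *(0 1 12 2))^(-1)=(0 2 10 12 1)(3 11 8)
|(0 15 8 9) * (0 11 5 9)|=3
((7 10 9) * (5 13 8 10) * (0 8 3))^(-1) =(0 3 13 5 7 9 10 8)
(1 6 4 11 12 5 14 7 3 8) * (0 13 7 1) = (0 13 7 3 8)(1 6 4 11 12 5 14) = [13, 6, 2, 8, 11, 14, 4, 3, 0, 9, 10, 12, 5, 7, 1]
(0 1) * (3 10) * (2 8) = (0 1)(2 8)(3 10) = [1, 0, 8, 10, 4, 5, 6, 7, 2, 9, 3]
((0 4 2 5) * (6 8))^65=((0 4 2 5)(6 8))^65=(0 4 2 5)(6 8)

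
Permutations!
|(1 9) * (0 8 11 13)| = 4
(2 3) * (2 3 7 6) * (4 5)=[0, 1, 7, 3, 5, 4, 2, 6]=(2 7 6)(4 5)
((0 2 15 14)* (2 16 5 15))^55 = (16)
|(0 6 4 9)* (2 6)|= 5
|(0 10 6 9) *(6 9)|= 3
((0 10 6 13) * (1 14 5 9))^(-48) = ((0 10 6 13)(1 14 5 9))^(-48) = (14)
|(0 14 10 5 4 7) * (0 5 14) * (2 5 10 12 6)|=8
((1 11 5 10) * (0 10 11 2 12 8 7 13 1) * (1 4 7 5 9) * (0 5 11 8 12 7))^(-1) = (0 4 13 7 2 1 9 11 8 5 10)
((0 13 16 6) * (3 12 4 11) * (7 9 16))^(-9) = ((0 13 7 9 16 6)(3 12 4 11))^(-9) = (0 9)(3 11 4 12)(6 7)(13 16)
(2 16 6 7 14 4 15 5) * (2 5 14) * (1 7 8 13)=(1 7 2 16 6 8 13)(4 15 14)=[0, 7, 16, 3, 15, 5, 8, 2, 13, 9, 10, 11, 12, 1, 4, 14, 6]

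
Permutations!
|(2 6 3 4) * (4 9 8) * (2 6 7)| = 10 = |(2 7)(3 9 8 4 6)|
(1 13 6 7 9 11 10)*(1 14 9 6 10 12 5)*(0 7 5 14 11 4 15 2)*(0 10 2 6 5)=[7, 13, 10, 3, 15, 1, 0, 5, 8, 4, 11, 12, 14, 2, 9, 6]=(0 7 5 1 13 2 10 11 12 14 9 4 15 6)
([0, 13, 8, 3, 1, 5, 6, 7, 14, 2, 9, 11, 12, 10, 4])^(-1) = (1 4 14 8 2 9 10 13)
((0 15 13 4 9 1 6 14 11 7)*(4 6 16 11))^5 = ((0 15 13 6 14 4 9 1 16 11 7))^5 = (0 4 7 14 11 6 16 13 1 15 9)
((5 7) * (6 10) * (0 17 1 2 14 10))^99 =((0 17 1 2 14 10 6)(5 7))^99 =(0 17 1 2 14 10 6)(5 7)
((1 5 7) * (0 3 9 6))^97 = (0 3 9 6)(1 5 7) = ((0 3 9 6)(1 5 7))^97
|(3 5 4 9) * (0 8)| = |(0 8)(3 5 4 9)| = 4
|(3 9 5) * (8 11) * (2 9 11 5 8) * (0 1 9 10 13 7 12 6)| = |(0 1 9 8 5 3 11 2 10 13 7 12 6)| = 13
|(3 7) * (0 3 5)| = |(0 3 7 5)| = 4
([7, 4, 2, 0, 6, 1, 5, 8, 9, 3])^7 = (0 8 3 7 9)(1 5 6 4)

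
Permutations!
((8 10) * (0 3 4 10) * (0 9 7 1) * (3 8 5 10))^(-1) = ((0 8 9 7 1)(3 4)(5 10))^(-1) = (0 1 7 9 8)(3 4)(5 10)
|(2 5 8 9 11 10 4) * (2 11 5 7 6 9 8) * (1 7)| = 6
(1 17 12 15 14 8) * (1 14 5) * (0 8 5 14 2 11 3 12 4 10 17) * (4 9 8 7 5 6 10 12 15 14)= (0 7 5 1)(2 11 3 15 4 12 14 6 10 17 9 8)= [7, 0, 11, 15, 12, 1, 10, 5, 2, 8, 17, 3, 14, 13, 6, 4, 16, 9]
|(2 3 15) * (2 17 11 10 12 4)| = |(2 3 15 17 11 10 12 4)| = 8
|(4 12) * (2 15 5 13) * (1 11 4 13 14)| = 9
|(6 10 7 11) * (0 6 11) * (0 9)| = |(11)(0 6 10 7 9)| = 5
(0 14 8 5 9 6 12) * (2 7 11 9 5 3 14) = [2, 1, 7, 14, 4, 5, 12, 11, 3, 6, 10, 9, 0, 13, 8] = (0 2 7 11 9 6 12)(3 14 8)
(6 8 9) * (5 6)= (5 6 8 9)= [0, 1, 2, 3, 4, 6, 8, 7, 9, 5]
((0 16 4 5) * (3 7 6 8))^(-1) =(0 5 4 16)(3 8 6 7) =((0 16 4 5)(3 7 6 8))^(-1)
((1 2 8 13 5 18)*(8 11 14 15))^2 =(1 11 15 13 18 2 14 8 5)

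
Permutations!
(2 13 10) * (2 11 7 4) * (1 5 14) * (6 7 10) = [0, 5, 13, 3, 2, 14, 7, 4, 8, 9, 11, 10, 12, 6, 1] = (1 5 14)(2 13 6 7 4)(10 11)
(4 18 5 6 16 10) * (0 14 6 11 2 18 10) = (0 14 6 16)(2 18 5 11)(4 10) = [14, 1, 18, 3, 10, 11, 16, 7, 8, 9, 4, 2, 12, 13, 6, 15, 0, 17, 5]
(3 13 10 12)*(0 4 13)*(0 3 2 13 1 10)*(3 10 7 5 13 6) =[4, 7, 6, 10, 1, 13, 3, 5, 8, 9, 12, 11, 2, 0] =(0 4 1 7 5 13)(2 6 3 10 12)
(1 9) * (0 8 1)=(0 8 1 9)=[8, 9, 2, 3, 4, 5, 6, 7, 1, 0]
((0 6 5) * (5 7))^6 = (0 7)(5 6)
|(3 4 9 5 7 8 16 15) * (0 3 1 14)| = |(0 3 4 9 5 7 8 16 15 1 14)| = 11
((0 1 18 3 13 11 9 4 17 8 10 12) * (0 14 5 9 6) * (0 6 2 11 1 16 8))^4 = ((0 16 8 10 12 14 5 9 4 17)(1 18 3 13)(2 11))^4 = (18)(0 12 4 8 5)(9 16 14 17 10)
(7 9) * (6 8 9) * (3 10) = (3 10)(6 8 9 7) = [0, 1, 2, 10, 4, 5, 8, 6, 9, 7, 3]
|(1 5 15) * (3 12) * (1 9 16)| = |(1 5 15 9 16)(3 12)| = 10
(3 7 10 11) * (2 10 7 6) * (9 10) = [0, 1, 9, 6, 4, 5, 2, 7, 8, 10, 11, 3] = (2 9 10 11 3 6)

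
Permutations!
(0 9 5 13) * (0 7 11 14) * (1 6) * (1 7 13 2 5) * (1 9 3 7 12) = (0 3 7 11 14)(1 6 12)(2 5) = [3, 6, 5, 7, 4, 2, 12, 11, 8, 9, 10, 14, 1, 13, 0]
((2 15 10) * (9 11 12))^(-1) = ((2 15 10)(9 11 12))^(-1) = (2 10 15)(9 12 11)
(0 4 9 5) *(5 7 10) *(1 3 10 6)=[4, 3, 2, 10, 9, 0, 1, 6, 8, 7, 5]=(0 4 9 7 6 1 3 10 5)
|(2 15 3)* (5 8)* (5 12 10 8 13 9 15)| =|(2 5 13 9 15 3)(8 12 10)| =6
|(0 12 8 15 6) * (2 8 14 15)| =|(0 12 14 15 6)(2 8)| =10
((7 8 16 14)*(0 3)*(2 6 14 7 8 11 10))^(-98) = (2 11 16 14)(6 10 7 8)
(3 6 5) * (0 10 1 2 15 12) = (0 10 1 2 15 12)(3 6 5) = [10, 2, 15, 6, 4, 3, 5, 7, 8, 9, 1, 11, 0, 13, 14, 12]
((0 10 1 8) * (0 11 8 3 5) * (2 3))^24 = (11)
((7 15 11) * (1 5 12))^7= ((1 5 12)(7 15 11))^7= (1 5 12)(7 15 11)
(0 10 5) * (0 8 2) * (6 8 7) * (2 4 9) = (0 10 5 7 6 8 4 9 2) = [10, 1, 0, 3, 9, 7, 8, 6, 4, 2, 5]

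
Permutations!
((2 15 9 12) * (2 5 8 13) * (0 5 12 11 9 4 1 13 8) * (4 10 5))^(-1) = ((0 4 1 13 2 15 10 5)(9 11))^(-1) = (0 5 10 15 2 13 1 4)(9 11)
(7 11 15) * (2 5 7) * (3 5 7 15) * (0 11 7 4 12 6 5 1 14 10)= (0 11 3 1 14 10)(2 4 12 6 5 15)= [11, 14, 4, 1, 12, 15, 5, 7, 8, 9, 0, 3, 6, 13, 10, 2]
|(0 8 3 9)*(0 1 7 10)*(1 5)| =|(0 8 3 9 5 1 7 10)| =8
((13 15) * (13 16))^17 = (13 16 15)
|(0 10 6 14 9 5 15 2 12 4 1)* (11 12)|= |(0 10 6 14 9 5 15 2 11 12 4 1)|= 12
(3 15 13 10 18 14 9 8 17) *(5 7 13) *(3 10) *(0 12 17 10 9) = (0 12 17 9 8 10 18 14)(3 15 5 7 13) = [12, 1, 2, 15, 4, 7, 6, 13, 10, 8, 18, 11, 17, 3, 0, 5, 16, 9, 14]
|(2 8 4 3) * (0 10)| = |(0 10)(2 8 4 3)| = 4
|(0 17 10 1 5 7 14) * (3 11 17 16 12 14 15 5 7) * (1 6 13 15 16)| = 24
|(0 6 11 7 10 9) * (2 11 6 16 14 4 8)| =|(0 16 14 4 8 2 11 7 10 9)| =10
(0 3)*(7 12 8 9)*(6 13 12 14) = (0 3)(6 13 12 8 9 7 14) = [3, 1, 2, 0, 4, 5, 13, 14, 9, 7, 10, 11, 8, 12, 6]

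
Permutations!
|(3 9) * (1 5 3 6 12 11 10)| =8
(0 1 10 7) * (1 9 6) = [9, 10, 2, 3, 4, 5, 1, 0, 8, 6, 7] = (0 9 6 1 10 7)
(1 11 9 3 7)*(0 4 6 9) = [4, 11, 2, 7, 6, 5, 9, 1, 8, 3, 10, 0] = (0 4 6 9 3 7 1 11)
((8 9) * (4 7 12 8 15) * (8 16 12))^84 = (16)(4 15 9 8 7)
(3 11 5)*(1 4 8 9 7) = (1 4 8 9 7)(3 11 5) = [0, 4, 2, 11, 8, 3, 6, 1, 9, 7, 10, 5]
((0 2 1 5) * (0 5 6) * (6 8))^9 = ((0 2 1 8 6))^9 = (0 6 8 1 2)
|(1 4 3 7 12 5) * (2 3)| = 7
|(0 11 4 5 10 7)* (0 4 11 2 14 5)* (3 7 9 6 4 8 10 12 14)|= 9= |(0 2 3 7 8 10 9 6 4)(5 12 14)|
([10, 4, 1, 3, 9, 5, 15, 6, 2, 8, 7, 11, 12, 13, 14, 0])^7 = (0 7 15 10 6)(1 9 2 4 8)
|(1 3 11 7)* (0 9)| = |(0 9)(1 3 11 7)| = 4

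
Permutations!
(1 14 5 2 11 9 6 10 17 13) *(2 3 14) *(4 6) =[0, 2, 11, 14, 6, 3, 10, 7, 8, 4, 17, 9, 12, 1, 5, 15, 16, 13] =(1 2 11 9 4 6 10 17 13)(3 14 5)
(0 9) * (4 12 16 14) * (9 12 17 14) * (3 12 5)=(0 5 3 12 16 9)(4 17 14)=[5, 1, 2, 12, 17, 3, 6, 7, 8, 0, 10, 11, 16, 13, 4, 15, 9, 14]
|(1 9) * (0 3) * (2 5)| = |(0 3)(1 9)(2 5)| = 2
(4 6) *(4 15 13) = (4 6 15 13) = [0, 1, 2, 3, 6, 5, 15, 7, 8, 9, 10, 11, 12, 4, 14, 13]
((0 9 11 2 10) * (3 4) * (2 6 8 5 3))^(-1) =(0 10 2 4 3 5 8 6 11 9)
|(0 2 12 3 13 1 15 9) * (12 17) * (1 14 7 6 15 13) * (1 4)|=|(0 2 17 12 3 4 1 13 14 7 6 15 9)|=13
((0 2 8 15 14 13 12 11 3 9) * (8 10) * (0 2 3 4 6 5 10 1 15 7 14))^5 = (0 15 1 2 9 3)(4 7)(5 13)(6 14)(8 11)(10 12)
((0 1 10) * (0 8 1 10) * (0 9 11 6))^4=((0 10 8 1 9 11 6))^4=(0 9 10 11 8 6 1)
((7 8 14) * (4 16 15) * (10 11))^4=(4 16 15)(7 8 14)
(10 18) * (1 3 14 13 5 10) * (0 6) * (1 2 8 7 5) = (0 6)(1 3 14 13)(2 8 7 5 10 18) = [6, 3, 8, 14, 4, 10, 0, 5, 7, 9, 18, 11, 12, 1, 13, 15, 16, 17, 2]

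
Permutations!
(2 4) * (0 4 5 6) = (0 4 2 5 6) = [4, 1, 5, 3, 2, 6, 0]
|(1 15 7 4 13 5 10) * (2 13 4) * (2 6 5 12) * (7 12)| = |(1 15 12 2 13 7 6 5 10)| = 9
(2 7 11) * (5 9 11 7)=(2 5 9 11)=[0, 1, 5, 3, 4, 9, 6, 7, 8, 11, 10, 2]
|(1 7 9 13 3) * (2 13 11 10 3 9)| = 8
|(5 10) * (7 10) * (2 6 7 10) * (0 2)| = 4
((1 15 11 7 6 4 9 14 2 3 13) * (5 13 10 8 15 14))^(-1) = ((1 14 2 3 10 8 15 11 7 6 4 9 5 13))^(-1) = (1 13 5 9 4 6 7 11 15 8 10 3 2 14)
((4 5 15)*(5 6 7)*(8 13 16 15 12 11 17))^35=((4 6 7 5 12 11 17 8 13 16 15))^35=(4 7 12 17 13 15 6 5 11 8 16)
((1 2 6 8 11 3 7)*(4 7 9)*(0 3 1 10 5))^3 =(0 4 5 9 10 3 7)(1 8 2 11 6)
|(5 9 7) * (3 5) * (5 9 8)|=|(3 9 7)(5 8)|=6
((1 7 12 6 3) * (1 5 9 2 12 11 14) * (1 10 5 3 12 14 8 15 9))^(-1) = ((1 7 11 8 15 9 2 14 10 5)(6 12))^(-1) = (1 5 10 14 2 9 15 8 11 7)(6 12)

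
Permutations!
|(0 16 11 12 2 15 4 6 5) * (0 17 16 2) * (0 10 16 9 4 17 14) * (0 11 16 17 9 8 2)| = |(2 15 9 4 6 5 14 11 12 10 17 8)| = 12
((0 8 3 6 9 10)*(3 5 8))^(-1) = (0 10 9 6 3)(5 8)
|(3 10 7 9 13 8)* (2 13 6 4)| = |(2 13 8 3 10 7 9 6 4)| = 9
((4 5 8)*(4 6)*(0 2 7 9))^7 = (0 9 7 2)(4 6 8 5)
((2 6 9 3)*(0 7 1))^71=(0 1 7)(2 3 9 6)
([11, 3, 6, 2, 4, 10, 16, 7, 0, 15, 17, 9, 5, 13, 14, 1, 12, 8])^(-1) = (0 8 17 10 5 12 16 6 2 3 1 15 9 11)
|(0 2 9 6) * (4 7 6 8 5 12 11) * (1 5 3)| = 12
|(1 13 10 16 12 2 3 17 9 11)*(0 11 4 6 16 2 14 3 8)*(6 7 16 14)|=63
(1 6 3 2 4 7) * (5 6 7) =(1 7)(2 4 5 6 3) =[0, 7, 4, 2, 5, 6, 3, 1]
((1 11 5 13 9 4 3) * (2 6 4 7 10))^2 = ((1 11 5 13 9 7 10 2 6 4 3))^2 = (1 5 9 10 6 3 11 13 7 2 4)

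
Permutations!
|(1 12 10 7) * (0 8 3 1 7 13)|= |(0 8 3 1 12 10 13)|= 7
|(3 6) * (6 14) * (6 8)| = 4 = |(3 14 8 6)|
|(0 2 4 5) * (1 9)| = 4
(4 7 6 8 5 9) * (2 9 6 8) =(2 9 4 7 8 5 6) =[0, 1, 9, 3, 7, 6, 2, 8, 5, 4]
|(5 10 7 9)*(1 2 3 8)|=|(1 2 3 8)(5 10 7 9)|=4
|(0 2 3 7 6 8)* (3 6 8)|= 6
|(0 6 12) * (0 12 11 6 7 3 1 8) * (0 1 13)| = |(0 7 3 13)(1 8)(6 11)| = 4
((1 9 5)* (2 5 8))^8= ((1 9 8 2 5))^8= (1 2 9 5 8)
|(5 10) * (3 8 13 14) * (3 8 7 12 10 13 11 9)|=10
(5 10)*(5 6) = (5 10 6) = [0, 1, 2, 3, 4, 10, 5, 7, 8, 9, 6]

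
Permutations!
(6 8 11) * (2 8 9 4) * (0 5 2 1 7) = (0 5 2 8 11 6 9 4 1 7) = [5, 7, 8, 3, 1, 2, 9, 0, 11, 4, 10, 6]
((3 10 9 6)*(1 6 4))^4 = ((1 6 3 10 9 4))^4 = (1 9 3)(4 10 6)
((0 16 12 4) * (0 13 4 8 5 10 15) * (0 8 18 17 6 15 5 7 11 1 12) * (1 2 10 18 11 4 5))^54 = ((0 16)(1 12 11 2 10)(4 13 5 18 17 6 15 8 7))^54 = (18)(1 10 2 11 12)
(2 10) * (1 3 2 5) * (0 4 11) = (0 4 11)(1 3 2 10 5) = [4, 3, 10, 2, 11, 1, 6, 7, 8, 9, 5, 0]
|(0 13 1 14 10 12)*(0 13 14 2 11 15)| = |(0 14 10 12 13 1 2 11 15)| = 9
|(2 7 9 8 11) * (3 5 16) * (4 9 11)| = |(2 7 11)(3 5 16)(4 9 8)| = 3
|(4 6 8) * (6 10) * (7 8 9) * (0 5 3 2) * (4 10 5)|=5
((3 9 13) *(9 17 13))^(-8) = ((3 17 13))^(-8) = (3 17 13)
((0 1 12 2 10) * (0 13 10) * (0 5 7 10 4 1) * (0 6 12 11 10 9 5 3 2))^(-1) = (0 12 6)(1 4 13 10 11)(2 3)(5 9 7)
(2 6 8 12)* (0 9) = [9, 1, 6, 3, 4, 5, 8, 7, 12, 0, 10, 11, 2] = (0 9)(2 6 8 12)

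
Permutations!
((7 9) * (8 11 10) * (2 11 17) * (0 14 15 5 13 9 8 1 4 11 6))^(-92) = (0 8 5 6 7 15 2 9 14 17 13)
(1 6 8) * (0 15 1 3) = [15, 6, 2, 0, 4, 5, 8, 7, 3, 9, 10, 11, 12, 13, 14, 1] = (0 15 1 6 8 3)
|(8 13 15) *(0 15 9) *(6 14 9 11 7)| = 9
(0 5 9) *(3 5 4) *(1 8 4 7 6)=(0 7 6 1 8 4 3 5 9)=[7, 8, 2, 5, 3, 9, 1, 6, 4, 0]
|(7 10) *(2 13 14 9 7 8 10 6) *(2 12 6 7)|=|(2 13 14 9)(6 12)(8 10)|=4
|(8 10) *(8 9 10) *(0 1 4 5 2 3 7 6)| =|(0 1 4 5 2 3 7 6)(9 10)| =8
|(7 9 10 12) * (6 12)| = |(6 12 7 9 10)| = 5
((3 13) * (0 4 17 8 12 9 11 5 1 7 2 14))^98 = ((0 4 17 8 12 9 11 5 1 7 2 14)(3 13))^98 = (0 17 12 11 1 2)(4 8 9 5 7 14)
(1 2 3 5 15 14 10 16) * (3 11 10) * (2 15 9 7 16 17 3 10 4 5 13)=(1 15 14 10 17 3 13 2 11 4 5 9 7 16)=[0, 15, 11, 13, 5, 9, 6, 16, 8, 7, 17, 4, 12, 2, 10, 14, 1, 3]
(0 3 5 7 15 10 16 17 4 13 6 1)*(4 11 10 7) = (0 3 5 4 13 6 1)(7 15)(10 16 17 11) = [3, 0, 2, 5, 13, 4, 1, 15, 8, 9, 16, 10, 12, 6, 14, 7, 17, 11]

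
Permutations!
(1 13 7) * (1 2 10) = (1 13 7 2 10) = [0, 13, 10, 3, 4, 5, 6, 2, 8, 9, 1, 11, 12, 7]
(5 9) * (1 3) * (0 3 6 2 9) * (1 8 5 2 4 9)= [3, 6, 1, 8, 9, 0, 4, 7, 5, 2]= (0 3 8 5)(1 6 4 9 2)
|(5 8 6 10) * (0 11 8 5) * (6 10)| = |(0 11 8 10)| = 4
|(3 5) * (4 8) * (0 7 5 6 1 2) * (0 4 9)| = |(0 7 5 3 6 1 2 4 8 9)| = 10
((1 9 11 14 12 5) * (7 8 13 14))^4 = (1 8 5 7 12 11 14 9 13)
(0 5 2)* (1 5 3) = [3, 5, 0, 1, 4, 2] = (0 3 1 5 2)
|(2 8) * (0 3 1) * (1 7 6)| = |(0 3 7 6 1)(2 8)| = 10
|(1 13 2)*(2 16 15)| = |(1 13 16 15 2)| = 5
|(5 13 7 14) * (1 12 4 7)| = |(1 12 4 7 14 5 13)| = 7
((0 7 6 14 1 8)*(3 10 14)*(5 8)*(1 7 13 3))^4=((0 13 3 10 14 7 6 1 5 8))^4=(0 14 5 3 6)(1 13 7 8 10)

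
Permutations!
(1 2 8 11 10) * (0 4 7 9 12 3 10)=(0 4 7 9 12 3 10 1 2 8 11)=[4, 2, 8, 10, 7, 5, 6, 9, 11, 12, 1, 0, 3]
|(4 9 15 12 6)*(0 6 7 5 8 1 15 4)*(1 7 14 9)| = 6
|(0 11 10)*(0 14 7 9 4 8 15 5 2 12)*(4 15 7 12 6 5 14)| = 30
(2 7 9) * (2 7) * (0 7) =(0 7 9) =[7, 1, 2, 3, 4, 5, 6, 9, 8, 0]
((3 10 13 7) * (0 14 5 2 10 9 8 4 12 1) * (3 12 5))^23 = (0 7 2 8 14 12 10 4 3 1 13 5 9)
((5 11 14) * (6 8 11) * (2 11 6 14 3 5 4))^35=((2 11 3 5 14 4)(6 8))^35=(2 4 14 5 3 11)(6 8)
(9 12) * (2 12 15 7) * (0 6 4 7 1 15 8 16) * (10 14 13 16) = (0 6 4 7 2 12 9 8 10 14 13 16)(1 15) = [6, 15, 12, 3, 7, 5, 4, 2, 10, 8, 14, 11, 9, 16, 13, 1, 0]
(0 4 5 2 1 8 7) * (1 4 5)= (0 5 2 4 1 8 7)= [5, 8, 4, 3, 1, 2, 6, 0, 7]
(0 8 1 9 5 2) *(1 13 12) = [8, 9, 0, 3, 4, 2, 6, 7, 13, 5, 10, 11, 1, 12] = (0 8 13 12 1 9 5 2)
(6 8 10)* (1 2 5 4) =[0, 2, 5, 3, 1, 4, 8, 7, 10, 9, 6] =(1 2 5 4)(6 8 10)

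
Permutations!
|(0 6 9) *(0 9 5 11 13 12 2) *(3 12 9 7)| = |(0 6 5 11 13 9 7 3 12 2)| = 10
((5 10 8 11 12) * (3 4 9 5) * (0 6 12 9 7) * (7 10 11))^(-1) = ((0 6 12 3 4 10 8 7)(5 11 9))^(-1) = (0 7 8 10 4 3 12 6)(5 9 11)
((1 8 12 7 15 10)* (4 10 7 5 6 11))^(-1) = ((1 8 12 5 6 11 4 10)(7 15))^(-1) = (1 10 4 11 6 5 12 8)(7 15)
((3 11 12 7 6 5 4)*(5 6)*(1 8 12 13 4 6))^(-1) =((1 8 12 7 5 6)(3 11 13 4))^(-1) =(1 6 5 7 12 8)(3 4 13 11)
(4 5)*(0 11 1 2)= (0 11 1 2)(4 5)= [11, 2, 0, 3, 5, 4, 6, 7, 8, 9, 10, 1]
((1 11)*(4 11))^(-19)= ((1 4 11))^(-19)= (1 11 4)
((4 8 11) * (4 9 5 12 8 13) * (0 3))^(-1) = (0 3)(4 13)(5 9 11 8 12) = ((0 3)(4 13)(5 12 8 11 9))^(-1)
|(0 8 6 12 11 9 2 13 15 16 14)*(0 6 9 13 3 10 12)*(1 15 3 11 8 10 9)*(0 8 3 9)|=|(0 10 12 3)(1 15 16 14 6 8)(2 11 13 9)|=12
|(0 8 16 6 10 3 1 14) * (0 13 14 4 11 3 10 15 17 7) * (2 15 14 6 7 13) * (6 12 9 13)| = 60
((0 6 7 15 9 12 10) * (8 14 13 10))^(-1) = (0 10 13 14 8 12 9 15 7 6)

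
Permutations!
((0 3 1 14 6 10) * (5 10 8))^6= (0 5 6 1)(3 10 8 14)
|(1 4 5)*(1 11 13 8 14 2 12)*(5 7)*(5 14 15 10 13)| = 12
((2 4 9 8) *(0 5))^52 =(9)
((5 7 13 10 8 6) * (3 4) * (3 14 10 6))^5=((3 4 14 10 8)(5 7 13 6))^5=(14)(5 7 13 6)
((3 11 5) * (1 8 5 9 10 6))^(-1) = ((1 8 5 3 11 9 10 6))^(-1) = (1 6 10 9 11 3 5 8)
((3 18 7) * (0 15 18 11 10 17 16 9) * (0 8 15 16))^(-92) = ((0 16 9 8 15 18 7 3 11 10 17))^(-92) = (0 3 8 17 7 9 10 18 16 11 15)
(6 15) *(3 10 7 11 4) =(3 10 7 11 4)(6 15) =[0, 1, 2, 10, 3, 5, 15, 11, 8, 9, 7, 4, 12, 13, 14, 6]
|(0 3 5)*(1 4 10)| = 3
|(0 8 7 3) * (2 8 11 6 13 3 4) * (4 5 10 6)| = |(0 11 4 2 8 7 5 10 6 13 3)| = 11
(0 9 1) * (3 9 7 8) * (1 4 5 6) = [7, 0, 2, 9, 5, 6, 1, 8, 3, 4] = (0 7 8 3 9 4 5 6 1)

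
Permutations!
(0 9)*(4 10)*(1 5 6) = [9, 5, 2, 3, 10, 6, 1, 7, 8, 0, 4] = (0 9)(1 5 6)(4 10)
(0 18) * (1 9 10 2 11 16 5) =(0 18)(1 9 10 2 11 16 5) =[18, 9, 11, 3, 4, 1, 6, 7, 8, 10, 2, 16, 12, 13, 14, 15, 5, 17, 0]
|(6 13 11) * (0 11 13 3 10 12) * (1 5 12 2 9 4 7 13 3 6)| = |(0 11 1 5 12)(2 9 4 7 13 3 10)| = 35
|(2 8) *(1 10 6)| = |(1 10 6)(2 8)| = 6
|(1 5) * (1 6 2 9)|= 5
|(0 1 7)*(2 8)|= |(0 1 7)(2 8)|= 6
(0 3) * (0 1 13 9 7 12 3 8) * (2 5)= (0 8)(1 13 9 7 12 3)(2 5)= [8, 13, 5, 1, 4, 2, 6, 12, 0, 7, 10, 11, 3, 9]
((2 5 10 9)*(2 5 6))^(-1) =(2 6)(5 9 10)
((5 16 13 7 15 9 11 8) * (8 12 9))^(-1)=(5 8 15 7 13 16)(9 12 11)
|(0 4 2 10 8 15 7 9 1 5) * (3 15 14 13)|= 13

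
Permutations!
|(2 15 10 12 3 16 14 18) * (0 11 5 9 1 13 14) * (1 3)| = 24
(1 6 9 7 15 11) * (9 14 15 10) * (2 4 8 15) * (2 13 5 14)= [0, 6, 4, 3, 8, 14, 2, 10, 15, 7, 9, 1, 12, 5, 13, 11]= (1 6 2 4 8 15 11)(5 14 13)(7 10 9)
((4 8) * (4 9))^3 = ((4 8 9))^3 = (9)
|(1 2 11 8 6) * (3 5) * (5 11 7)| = |(1 2 7 5 3 11 8 6)| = 8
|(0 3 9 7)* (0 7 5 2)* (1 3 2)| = |(0 2)(1 3 9 5)| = 4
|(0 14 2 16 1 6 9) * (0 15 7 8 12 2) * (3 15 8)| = |(0 14)(1 6 9 8 12 2 16)(3 15 7)| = 42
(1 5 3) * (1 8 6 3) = [0, 5, 2, 8, 4, 1, 3, 7, 6] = (1 5)(3 8 6)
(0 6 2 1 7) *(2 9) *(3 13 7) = (0 6 9 2 1 3 13 7) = [6, 3, 1, 13, 4, 5, 9, 0, 8, 2, 10, 11, 12, 7]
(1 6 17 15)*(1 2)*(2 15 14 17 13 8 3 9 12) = (1 6 13 8 3 9 12 2)(14 17) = [0, 6, 1, 9, 4, 5, 13, 7, 3, 12, 10, 11, 2, 8, 17, 15, 16, 14]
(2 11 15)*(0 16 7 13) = (0 16 7 13)(2 11 15) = [16, 1, 11, 3, 4, 5, 6, 13, 8, 9, 10, 15, 12, 0, 14, 2, 7]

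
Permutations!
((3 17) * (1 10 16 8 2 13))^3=((1 10 16 8 2 13)(3 17))^3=(1 8)(2 10)(3 17)(13 16)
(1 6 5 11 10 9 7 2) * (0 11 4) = (0 11 10 9 7 2 1 6 5 4) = [11, 6, 1, 3, 0, 4, 5, 2, 8, 7, 9, 10]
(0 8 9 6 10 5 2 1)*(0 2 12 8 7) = [7, 2, 1, 3, 4, 12, 10, 0, 9, 6, 5, 11, 8] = (0 7)(1 2)(5 12 8 9 6 10)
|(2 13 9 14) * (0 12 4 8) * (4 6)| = |(0 12 6 4 8)(2 13 9 14)| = 20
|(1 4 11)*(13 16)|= 6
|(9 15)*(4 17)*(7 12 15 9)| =6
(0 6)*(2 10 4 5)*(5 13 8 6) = (0 5 2 10 4 13 8 6) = [5, 1, 10, 3, 13, 2, 0, 7, 6, 9, 4, 11, 12, 8]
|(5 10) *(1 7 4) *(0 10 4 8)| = |(0 10 5 4 1 7 8)| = 7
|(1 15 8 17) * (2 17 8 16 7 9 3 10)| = 9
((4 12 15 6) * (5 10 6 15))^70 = (15)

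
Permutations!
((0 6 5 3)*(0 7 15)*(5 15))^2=((0 6 15)(3 7 5))^2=(0 15 6)(3 5 7)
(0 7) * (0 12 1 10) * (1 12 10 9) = (12)(0 7 10)(1 9) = [7, 9, 2, 3, 4, 5, 6, 10, 8, 1, 0, 11, 12]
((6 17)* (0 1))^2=((0 1)(6 17))^2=(17)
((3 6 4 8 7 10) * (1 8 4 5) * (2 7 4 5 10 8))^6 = ((1 2 7 8 4 5)(3 6 10))^6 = (10)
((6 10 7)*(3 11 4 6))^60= ((3 11 4 6 10 7))^60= (11)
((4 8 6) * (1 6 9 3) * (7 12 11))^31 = ((1 6 4 8 9 3)(7 12 11))^31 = (1 6 4 8 9 3)(7 12 11)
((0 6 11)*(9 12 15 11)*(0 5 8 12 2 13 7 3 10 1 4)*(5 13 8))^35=((0 6 9 2 8 12 15 11 13 7 3 10 1 4))^35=(0 11)(1 12)(2 3)(4 15)(6 13)(7 9)(8 10)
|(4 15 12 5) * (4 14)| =5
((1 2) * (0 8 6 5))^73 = (0 8 6 5)(1 2)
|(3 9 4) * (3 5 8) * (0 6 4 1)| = 8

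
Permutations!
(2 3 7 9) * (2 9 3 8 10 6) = [0, 1, 8, 7, 4, 5, 2, 3, 10, 9, 6] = (2 8 10 6)(3 7)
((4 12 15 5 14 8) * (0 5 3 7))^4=(0 4 7 8 3 14 15 5 12)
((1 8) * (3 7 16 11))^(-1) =(1 8)(3 11 16 7)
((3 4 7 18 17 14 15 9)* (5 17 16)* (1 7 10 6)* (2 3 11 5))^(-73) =((1 7 18 16 2 3 4 10 6)(5 17 14 15 9 11))^(-73) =(1 6 10 4 3 2 16 18 7)(5 11 9 15 14 17)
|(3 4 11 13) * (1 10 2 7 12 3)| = |(1 10 2 7 12 3 4 11 13)| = 9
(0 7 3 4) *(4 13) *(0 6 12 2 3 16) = (0 7 16)(2 3 13 4 6 12) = [7, 1, 3, 13, 6, 5, 12, 16, 8, 9, 10, 11, 2, 4, 14, 15, 0]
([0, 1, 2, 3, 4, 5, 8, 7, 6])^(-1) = [0, 1, 2, 3, 4, 5, 8, 7, 6]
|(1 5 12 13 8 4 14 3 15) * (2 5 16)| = |(1 16 2 5 12 13 8 4 14 3 15)| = 11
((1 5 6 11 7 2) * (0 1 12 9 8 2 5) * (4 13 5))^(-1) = ((0 1)(2 12 9 8)(4 13 5 6 11 7))^(-1) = (0 1)(2 8 9 12)(4 7 11 6 5 13)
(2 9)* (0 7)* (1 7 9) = [9, 7, 1, 3, 4, 5, 6, 0, 8, 2] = (0 9 2 1 7)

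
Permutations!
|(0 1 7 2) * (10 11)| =4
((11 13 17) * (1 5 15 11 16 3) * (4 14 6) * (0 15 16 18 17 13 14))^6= (18)(1 16)(3 5)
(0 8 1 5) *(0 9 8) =(1 5 9 8) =[0, 5, 2, 3, 4, 9, 6, 7, 1, 8]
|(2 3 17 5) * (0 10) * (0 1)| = 12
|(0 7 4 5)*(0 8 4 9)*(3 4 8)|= |(0 7 9)(3 4 5)|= 3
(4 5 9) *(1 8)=(1 8)(4 5 9)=[0, 8, 2, 3, 5, 9, 6, 7, 1, 4]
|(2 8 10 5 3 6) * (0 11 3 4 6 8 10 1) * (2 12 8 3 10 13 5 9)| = |(0 11 10 9 2 13 5 4 6 12 8 1)| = 12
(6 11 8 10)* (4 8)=[0, 1, 2, 3, 8, 5, 11, 7, 10, 9, 6, 4]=(4 8 10 6 11)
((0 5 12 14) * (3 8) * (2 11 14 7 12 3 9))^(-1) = ((0 5 3 8 9 2 11 14)(7 12))^(-1) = (0 14 11 2 9 8 3 5)(7 12)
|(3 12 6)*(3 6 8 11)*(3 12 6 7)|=|(3 6 7)(8 11 12)|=3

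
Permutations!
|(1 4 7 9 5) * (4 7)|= |(1 7 9 5)|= 4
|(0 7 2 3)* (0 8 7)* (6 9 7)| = 6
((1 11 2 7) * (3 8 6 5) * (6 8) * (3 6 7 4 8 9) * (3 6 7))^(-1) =(1 7 5 6 9 8 4 2 11) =((1 11 2 4 8 9 6 5 7))^(-1)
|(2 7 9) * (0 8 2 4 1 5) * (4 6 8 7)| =|(0 7 9 6 8 2 4 1 5)| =9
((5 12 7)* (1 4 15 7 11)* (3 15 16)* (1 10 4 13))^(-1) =(1 13)(3 16 4 10 11 12 5 7 15)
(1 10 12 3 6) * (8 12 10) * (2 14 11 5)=[0, 8, 14, 6, 4, 2, 1, 7, 12, 9, 10, 5, 3, 13, 11]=(1 8 12 3 6)(2 14 11 5)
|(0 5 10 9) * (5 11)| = 5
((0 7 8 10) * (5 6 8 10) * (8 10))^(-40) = (0 8 6)(5 10 7)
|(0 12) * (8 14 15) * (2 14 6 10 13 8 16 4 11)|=12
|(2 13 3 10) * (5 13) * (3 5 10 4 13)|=|(2 10)(3 4 13 5)|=4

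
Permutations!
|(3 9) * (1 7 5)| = |(1 7 5)(3 9)| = 6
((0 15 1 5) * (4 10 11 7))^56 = (15)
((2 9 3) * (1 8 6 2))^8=((1 8 6 2 9 3))^8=(1 6 9)(2 3 8)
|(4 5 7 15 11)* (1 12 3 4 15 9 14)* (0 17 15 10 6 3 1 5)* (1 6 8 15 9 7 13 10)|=15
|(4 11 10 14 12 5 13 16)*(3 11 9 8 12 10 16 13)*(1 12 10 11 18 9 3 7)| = 36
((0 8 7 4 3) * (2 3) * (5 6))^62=((0 8 7 4 2 3)(5 6))^62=(0 7 2)(3 8 4)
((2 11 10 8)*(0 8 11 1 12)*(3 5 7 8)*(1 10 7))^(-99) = (0 3 5 1 12)(2 10 11 7 8)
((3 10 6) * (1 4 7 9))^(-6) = (10)(1 7)(4 9)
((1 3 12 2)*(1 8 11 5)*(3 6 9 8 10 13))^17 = ((1 6 9 8 11 5)(2 10 13 3 12))^17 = (1 5 11 8 9 6)(2 13 12 10 3)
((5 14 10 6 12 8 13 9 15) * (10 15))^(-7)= (5 15 14)(6 10 9 13 8 12)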